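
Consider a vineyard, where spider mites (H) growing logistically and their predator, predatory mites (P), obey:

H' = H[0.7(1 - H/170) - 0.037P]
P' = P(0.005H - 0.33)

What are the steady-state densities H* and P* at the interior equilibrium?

From dP/dt = 0 with P > 0: 0.005H* = 0.33, so H* = 66.
Substitute into dH/dt = 0: 0.7(1 - 66/170) = 0.037P*.
The bracket is 0.612, giving P* = 0.428/0.037 = 11.6.

H* ≈ 66, P* ≈ 11.6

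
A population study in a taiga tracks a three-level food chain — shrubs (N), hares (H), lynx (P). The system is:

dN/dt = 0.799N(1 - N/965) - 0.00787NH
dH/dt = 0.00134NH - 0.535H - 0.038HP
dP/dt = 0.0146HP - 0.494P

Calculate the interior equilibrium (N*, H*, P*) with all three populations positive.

N* ≈ 643, H* ≈ 33.8, P* ≈ 8.61

From dP/dt = 0: 0.0146H* = 0.494, so H* = 33.8.
From dN/dt = 0: 0.799(1 - N*/965) = 0.00787·33.8, giving N* = 965·(1 - 0.333) = 643.
From dH/dt = 0: 0.00134·643 - 0.535 = 0.038P*, so P* = 0.327/0.038 = 8.61.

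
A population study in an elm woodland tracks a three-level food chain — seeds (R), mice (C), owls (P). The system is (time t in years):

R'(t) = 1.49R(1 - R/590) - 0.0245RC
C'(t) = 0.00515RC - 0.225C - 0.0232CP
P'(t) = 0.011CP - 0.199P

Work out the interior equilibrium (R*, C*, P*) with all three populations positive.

R* ≈ 414, C* ≈ 18.1, P* ≈ 82.3

From dP/dt = 0: 0.011C* = 0.199, so C* = 18.1.
From dR/dt = 0: 1.49(1 - R*/590) = 0.0245·18.1, giving R* = 590·(1 - 0.297) = 414.
From dC/dt = 0: 0.00515·414 - 0.225 = 0.0232P*, so P* = 1.91/0.0232 = 82.3.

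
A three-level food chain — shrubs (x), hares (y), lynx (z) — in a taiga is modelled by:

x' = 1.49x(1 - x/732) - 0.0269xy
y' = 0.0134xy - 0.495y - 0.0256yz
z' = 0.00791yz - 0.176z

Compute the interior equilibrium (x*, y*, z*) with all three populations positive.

From dz/dt = 0: 0.00791y* = 0.176, so y* = 22.3.
From dx/dt = 0: 1.49(1 - x*/732) = 0.0269·22.3, giving x* = 732·(1 - 0.402) = 438.
From dy/dt = 0: 0.0134·438 - 0.495 = 0.0256z*, so z* = 5.37/0.0256 = 210.

x* ≈ 438, y* ≈ 22.3, z* ≈ 210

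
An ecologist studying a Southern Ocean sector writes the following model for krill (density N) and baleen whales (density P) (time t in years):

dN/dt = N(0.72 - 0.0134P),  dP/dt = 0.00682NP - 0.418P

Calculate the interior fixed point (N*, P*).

Set dP/dt = 0 with P > 0: 0.00682N - 0.418 = 0, so N* = 0.418/0.00682 = 61.3.
Set dN/dt = 0 with N > 0: 0.72 - 0.0134P = 0, so P* = 0.72/0.0134 = 53.7.

N* ≈ 61.3, P* ≈ 53.7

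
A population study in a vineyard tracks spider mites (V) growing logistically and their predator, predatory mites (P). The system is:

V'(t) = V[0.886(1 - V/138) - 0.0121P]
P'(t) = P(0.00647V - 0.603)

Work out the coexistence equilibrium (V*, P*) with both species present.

V* ≈ 93.2, P* ≈ 23.8

From dP/dt = 0 with P > 0: 0.00647V* = 0.603, so V* = 93.2.
Substitute into dV/dt = 0: 0.886(1 - 93.2/138) = 0.0121P*.
The bracket is 0.325, giving P* = 0.288/0.0121 = 23.8.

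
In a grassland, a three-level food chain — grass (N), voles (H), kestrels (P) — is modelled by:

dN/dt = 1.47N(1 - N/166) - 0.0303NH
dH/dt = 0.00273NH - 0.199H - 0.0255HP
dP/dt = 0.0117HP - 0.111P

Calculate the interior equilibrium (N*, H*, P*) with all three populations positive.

N* ≈ 134, H* ≈ 9.49, P* ≈ 6.49

From dP/dt = 0: 0.0117H* = 0.111, so H* = 9.49.
From dN/dt = 0: 1.47(1 - N*/166) = 0.0303·9.49, giving N* = 166·(1 - 0.196) = 134.
From dH/dt = 0: 0.00273·134 - 0.199 = 0.0255P*, so P* = 0.166/0.0255 = 6.49.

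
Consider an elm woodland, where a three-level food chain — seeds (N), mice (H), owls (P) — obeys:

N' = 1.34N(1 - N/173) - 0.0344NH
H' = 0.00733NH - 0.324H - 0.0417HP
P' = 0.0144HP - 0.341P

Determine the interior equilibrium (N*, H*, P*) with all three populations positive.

From dP/dt = 0: 0.0144H* = 0.341, so H* = 23.7.
From dN/dt = 0: 1.34(1 - N*/173) = 0.0344·23.7, giving N* = 173·(1 - 0.608) = 67.8.
From dH/dt = 0: 0.00733·67.8 - 0.324 = 0.0417P*, so P* = 0.173/0.0417 = 4.15.

N* ≈ 67.8, H* ≈ 23.7, P* ≈ 4.15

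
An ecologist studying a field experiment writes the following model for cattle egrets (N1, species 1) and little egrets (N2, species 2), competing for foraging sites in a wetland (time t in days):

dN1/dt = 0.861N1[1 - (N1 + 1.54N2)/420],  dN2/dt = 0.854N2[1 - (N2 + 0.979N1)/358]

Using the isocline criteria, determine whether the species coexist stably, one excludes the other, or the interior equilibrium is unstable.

unstable coexistence (outcome depends on initial conditions)

Compare the nullcline intercepts: K1/α12 = 420/1.54 = 273 < K2 = 358; K2/α21 = 358/0.979 = 366 < K1 = 420.
Since both are reversed, neither can invade when rare; the interior point is a saddle.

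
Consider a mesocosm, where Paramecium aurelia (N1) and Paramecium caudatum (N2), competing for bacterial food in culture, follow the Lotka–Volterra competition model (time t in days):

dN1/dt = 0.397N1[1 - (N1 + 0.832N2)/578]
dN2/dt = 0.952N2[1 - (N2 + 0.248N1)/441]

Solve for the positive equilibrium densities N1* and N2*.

Setting both brackets to zero gives the nullclines N1 + 0.832N2 = 578 and 0.248N1 + N2 = 441.
Substituting N2 = 441 - 0.248N1 into the first: N1(1 - 0.832·0.248) = 578 - 0.832·441.
So N1* = 211/0.794 = 266, and then N2* = 441 - 0.248·266 = 375.

N1* ≈ 266, N2* ≈ 375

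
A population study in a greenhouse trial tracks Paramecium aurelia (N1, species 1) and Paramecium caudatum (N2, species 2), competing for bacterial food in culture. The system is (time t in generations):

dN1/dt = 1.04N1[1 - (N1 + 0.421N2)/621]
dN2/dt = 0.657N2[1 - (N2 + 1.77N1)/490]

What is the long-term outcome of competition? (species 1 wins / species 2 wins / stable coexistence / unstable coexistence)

species 1 excludes species 2

Compare the nullcline intercepts: K1/α12 = 621/0.421 = 1480 > K2 = 490; K2/α21 = 490/1.77 = 277 < K1 = 621.
Since the inequalities point opposite ways, species 1 can invade but species 2 cannot.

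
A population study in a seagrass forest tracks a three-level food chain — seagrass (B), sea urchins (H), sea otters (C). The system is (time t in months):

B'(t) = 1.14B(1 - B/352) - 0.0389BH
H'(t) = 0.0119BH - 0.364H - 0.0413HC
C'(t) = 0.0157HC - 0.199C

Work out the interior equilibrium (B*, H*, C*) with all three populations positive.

From dC/dt = 0: 0.0157H* = 0.199, so H* = 12.7.
From dB/dt = 0: 1.14(1 - B*/352) = 0.0389·12.7, giving B* = 352·(1 - 0.433) = 200.
From dH/dt = 0: 0.0119·200 - 0.364 = 0.0413C*, so C* = 2.01/0.0413 = 48.7.

B* ≈ 200, H* ≈ 12.7, C* ≈ 48.7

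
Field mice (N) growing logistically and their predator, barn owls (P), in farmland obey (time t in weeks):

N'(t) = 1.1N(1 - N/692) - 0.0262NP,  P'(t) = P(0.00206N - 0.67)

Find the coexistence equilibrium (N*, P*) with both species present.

N* ≈ 325, P* ≈ 22.3

From dP/dt = 0 with P > 0: 0.00206N* = 0.67, so N* = 325.
Substitute into dN/dt = 0: 1.1(1 - 325/692) = 0.0262P*.
The bracket is 0.53, giving P* = 0.583/0.0262 = 22.3.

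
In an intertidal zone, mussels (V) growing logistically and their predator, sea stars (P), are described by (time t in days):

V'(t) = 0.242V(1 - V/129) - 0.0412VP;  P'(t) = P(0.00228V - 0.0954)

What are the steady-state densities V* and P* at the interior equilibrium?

From dP/dt = 0 with P > 0: 0.00228V* = 0.0954, so V* = 41.8.
Substitute into dV/dt = 0: 0.242(1 - 41.8/129) = 0.0412P*.
The bracket is 0.676, giving P* = 0.164/0.0412 = 3.97.

V* ≈ 41.8, P* ≈ 3.97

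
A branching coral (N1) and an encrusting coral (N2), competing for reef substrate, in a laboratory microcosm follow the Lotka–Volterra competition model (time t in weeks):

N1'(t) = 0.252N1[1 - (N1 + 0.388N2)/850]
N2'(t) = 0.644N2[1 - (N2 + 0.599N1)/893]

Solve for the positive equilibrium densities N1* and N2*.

N1* ≈ 656, N2* ≈ 500

Setting both brackets to zero gives the nullclines N1 + 0.388N2 = 850 and 0.599N1 + N2 = 893.
Substituting N2 = 893 - 0.599N1 into the first: N1(1 - 0.388·0.599) = 850 - 0.388·893.
So N1* = 504/0.768 = 656, and then N2* = 893 - 0.599·656 = 500.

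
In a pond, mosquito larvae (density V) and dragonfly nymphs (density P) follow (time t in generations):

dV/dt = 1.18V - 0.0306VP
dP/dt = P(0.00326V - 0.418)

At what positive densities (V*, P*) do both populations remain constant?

Set dP/dt = 0 with P > 0: 0.00326V - 0.418 = 0, so V* = 0.418/0.00326 = 128.
Set dV/dt = 0 with V > 0: 1.18 - 0.0306P = 0, so P* = 1.18/0.0306 = 38.6.

V* ≈ 128, P* ≈ 38.6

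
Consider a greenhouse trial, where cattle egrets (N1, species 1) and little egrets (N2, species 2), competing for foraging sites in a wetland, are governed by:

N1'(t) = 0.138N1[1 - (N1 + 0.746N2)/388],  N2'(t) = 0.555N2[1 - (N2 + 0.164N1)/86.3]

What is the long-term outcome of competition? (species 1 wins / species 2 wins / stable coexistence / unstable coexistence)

Compare the nullcline intercepts: K1/α12 = 388/0.746 = 520 > K2 = 86.3; K2/α21 = 86.3/0.164 = 526 > K1 = 388.
Since both inequalities hold, each species can invade when rare, so the interior equilibrium is stable.

stable coexistence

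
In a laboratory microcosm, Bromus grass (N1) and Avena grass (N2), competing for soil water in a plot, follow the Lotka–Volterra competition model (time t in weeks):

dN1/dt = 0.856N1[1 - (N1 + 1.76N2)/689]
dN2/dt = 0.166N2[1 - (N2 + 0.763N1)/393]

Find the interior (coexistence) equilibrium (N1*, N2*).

Setting both brackets to zero gives the nullclines N1 + 1.76N2 = 689 and 0.763N1 + N2 = 393.
Substituting N2 = 393 - 0.763N1 into the first: N1(1 - 1.76·0.763) = 689 - 1.76·393.
So N1* = -2.68/-0.343 = 7.82, and then N2* = 393 - 0.763·7.82 = 387.

N1* ≈ 7.82, N2* ≈ 387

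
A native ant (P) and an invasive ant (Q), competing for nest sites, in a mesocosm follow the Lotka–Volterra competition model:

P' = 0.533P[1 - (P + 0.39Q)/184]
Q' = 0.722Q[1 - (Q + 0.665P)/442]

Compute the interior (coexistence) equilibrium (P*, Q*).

Setting both brackets to zero gives the nullclines P + 0.39Q = 184 and 0.665P + Q = 442.
Substituting Q = 442 - 0.665P into the first: P(1 - 0.39·0.665) = 184 - 0.39·442.
So P* = 11.6/0.741 = 15.7, and then Q* = 442 - 0.665·15.7 = 432.

P* ≈ 15.7, Q* ≈ 432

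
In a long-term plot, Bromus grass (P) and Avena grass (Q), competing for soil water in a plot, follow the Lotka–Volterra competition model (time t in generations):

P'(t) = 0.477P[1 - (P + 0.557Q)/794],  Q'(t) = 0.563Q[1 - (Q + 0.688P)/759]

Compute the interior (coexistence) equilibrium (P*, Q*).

P* ≈ 602, Q* ≈ 345

Setting both brackets to zero gives the nullclines P + 0.557Q = 794 and 0.688P + Q = 759.
Substituting Q = 759 - 0.688P into the first: P(1 - 0.557·0.688) = 794 - 0.557·759.
So P* = 371/0.617 = 602, and then Q* = 759 - 0.688·602 = 345.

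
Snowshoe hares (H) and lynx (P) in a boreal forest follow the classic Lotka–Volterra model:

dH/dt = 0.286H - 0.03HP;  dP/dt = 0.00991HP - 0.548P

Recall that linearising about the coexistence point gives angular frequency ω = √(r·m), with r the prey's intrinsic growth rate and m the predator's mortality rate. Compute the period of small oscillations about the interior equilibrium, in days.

T ≈ 15.9 days

Here r = 0.286 and m = 0.548, so r·m = 0.157.
ω = √0.157 = 0.396 per day, hence T = 2π/ω ≈ 15.9 days.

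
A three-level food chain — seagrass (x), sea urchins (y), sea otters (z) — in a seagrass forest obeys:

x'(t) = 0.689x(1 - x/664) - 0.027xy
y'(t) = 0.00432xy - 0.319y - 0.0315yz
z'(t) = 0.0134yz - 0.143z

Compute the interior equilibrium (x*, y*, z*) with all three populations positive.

From dz/dt = 0: 0.0134y* = 0.143, so y* = 10.7.
From dx/dt = 0: 0.689(1 - x*/664) = 0.027·10.7, giving x* = 664·(1 - 0.418) = 386.
From dy/dt = 0: 0.00432·386 - 0.319 = 0.0315z*, so z* = 1.35/0.0315 = 42.9.

x* ≈ 386, y* ≈ 10.7, z* ≈ 42.9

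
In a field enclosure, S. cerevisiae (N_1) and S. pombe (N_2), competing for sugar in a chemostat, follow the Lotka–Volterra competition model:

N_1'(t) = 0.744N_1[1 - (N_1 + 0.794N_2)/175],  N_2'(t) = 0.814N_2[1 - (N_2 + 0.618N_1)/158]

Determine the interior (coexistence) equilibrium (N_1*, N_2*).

Setting both brackets to zero gives the nullclines N_1 + 0.794N_2 = 175 and 0.618N_1 + N_2 = 158.
Substituting N_2 = 158 - 0.618N_1 into the first: N_1(1 - 0.794·0.618) = 175 - 0.794·158.
So N_1* = 49.5/0.509 = 97.3, and then N_2* = 158 - 0.618·97.3 = 97.9.

N_1* ≈ 97.3, N_2* ≈ 97.9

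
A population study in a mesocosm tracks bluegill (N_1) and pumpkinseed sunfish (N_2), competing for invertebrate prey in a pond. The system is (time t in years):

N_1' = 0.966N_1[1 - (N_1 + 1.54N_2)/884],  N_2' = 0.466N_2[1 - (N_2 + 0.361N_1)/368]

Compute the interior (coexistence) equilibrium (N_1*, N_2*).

Setting both brackets to zero gives the nullclines N_1 + 1.54N_2 = 884 and 0.361N_1 + N_2 = 368.
Substituting N_2 = 368 - 0.361N_1 into the first: N_1(1 - 1.54·0.361) = 884 - 1.54·368.
So N_1* = 317/0.444 = 714, and then N_2* = 368 - 0.361·714 = 110.

N_1* ≈ 714, N_2* ≈ 110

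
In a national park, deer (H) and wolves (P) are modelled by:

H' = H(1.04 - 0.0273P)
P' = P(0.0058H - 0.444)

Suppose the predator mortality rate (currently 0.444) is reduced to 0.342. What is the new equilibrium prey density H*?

H* ≈ 59

At the interior fixed point, setting dP/dt = 0 with P > 0 fixes H* = (predator death rate)/(HP coefficient) — independent of the other coefficients.
With the change, H* = 0.342/0.0058 = 59; it falls from 76.6.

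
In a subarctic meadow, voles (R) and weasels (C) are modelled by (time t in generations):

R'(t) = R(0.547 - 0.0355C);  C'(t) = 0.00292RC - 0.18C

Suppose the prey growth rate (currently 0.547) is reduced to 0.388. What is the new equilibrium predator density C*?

At the interior fixed point, setting dR/dt = 0 with R > 0 fixes C* = (prey growth rate)/(RC coefficient) — independent of the other coefficients.
With the change, C* = 0.388/0.0355 = 10.9; it falls from 15.4.

C* ≈ 10.9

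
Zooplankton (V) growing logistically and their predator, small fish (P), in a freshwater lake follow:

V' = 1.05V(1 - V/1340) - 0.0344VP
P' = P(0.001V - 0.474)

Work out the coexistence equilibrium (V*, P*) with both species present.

From dP/dt = 0 with P > 0: 0.001V* = 0.474, so V* = 474.
Substitute into dV/dt = 0: 1.05(1 - 474/1340) = 0.0344P*.
The bracket is 0.646, giving P* = 0.679/0.0344 = 19.7.

V* ≈ 474, P* ≈ 19.7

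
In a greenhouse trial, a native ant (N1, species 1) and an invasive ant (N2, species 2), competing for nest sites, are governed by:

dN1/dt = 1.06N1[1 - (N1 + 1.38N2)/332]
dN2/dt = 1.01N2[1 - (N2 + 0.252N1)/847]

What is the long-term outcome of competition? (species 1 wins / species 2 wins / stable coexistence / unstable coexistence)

species 2 excludes species 1

Compare the nullcline intercepts: K1/α12 = 332/1.38 = 241 < K2 = 847; K2/α21 = 847/0.252 = 3360 > K1 = 332.
Since the inequalities point opposite ways, species 2 can invade but species 1 cannot.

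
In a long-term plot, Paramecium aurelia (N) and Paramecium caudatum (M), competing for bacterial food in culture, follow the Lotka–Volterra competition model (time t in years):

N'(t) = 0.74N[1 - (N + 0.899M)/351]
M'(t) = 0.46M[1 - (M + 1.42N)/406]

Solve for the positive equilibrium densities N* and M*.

Setting both brackets to zero gives the nullclines N + 0.899M = 351 and 1.42N + M = 406.
Substituting M = 406 - 1.42N into the first: N(1 - 0.899·1.42) = 351 - 0.899·406.
So N* = -14/-0.277 = 50.6, and then M* = 406 - 1.42·50.6 = 334.

N* ≈ 50.6, M* ≈ 334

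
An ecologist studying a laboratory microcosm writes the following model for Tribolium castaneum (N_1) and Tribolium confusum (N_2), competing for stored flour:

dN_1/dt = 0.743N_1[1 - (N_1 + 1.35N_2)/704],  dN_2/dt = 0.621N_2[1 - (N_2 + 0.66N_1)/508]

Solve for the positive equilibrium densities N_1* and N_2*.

N_1* ≈ 167, N_2* ≈ 398

Setting both brackets to zero gives the nullclines N_1 + 1.35N_2 = 704 and 0.66N_1 + N_2 = 508.
Substituting N_2 = 508 - 0.66N_1 into the first: N_1(1 - 1.35·0.66) = 704 - 1.35·508.
So N_1* = 18.2/0.109 = 167, and then N_2* = 508 - 0.66·167 = 398.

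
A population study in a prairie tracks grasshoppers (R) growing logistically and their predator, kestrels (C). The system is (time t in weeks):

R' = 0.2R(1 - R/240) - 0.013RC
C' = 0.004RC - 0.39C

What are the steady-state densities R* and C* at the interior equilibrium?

From dC/dt = 0 with C > 0: 0.004R* = 0.39, so R* = 97.5.
Substitute into dR/dt = 0: 0.2(1 - 97.5/240) = 0.013C*.
The bracket is 0.594, giving C* = 0.119/0.013 = 9.13.

R* ≈ 97.5, C* ≈ 9.13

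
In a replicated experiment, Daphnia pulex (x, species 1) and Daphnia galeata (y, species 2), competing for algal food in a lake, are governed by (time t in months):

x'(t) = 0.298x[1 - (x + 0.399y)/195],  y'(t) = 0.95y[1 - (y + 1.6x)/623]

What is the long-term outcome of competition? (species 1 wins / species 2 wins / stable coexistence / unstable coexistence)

species 2 excludes species 1

Compare the nullcline intercepts: K1/α12 = 195/0.399 = 489 < K2 = 623; K2/α21 = 623/1.6 = 389 > K1 = 195.
Since the inequalities point opposite ways, species 2 can invade but species 1 cannot.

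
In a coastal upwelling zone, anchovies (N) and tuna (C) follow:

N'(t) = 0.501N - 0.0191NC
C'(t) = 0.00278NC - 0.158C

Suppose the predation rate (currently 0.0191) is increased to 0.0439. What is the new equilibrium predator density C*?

At the interior fixed point, setting dN/dt = 0 with N > 0 fixes C* = (prey growth rate)/(NC coefficient) — independent of the other coefficients.
With the change, C* = 0.501/0.0439 = 11.4; it falls from 26.2.

C* ≈ 11.4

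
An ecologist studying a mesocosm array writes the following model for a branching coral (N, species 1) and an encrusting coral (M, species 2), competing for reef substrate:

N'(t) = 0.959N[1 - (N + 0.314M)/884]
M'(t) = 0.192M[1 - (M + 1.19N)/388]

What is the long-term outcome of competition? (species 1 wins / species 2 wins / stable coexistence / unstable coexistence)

species 1 excludes species 2

Compare the nullcline intercepts: K1/α12 = 884/0.314 = 2820 > K2 = 388; K2/α21 = 388/1.19 = 326 < K1 = 884.
Since the inequalities point opposite ways, species 1 can invade but species 2 cannot.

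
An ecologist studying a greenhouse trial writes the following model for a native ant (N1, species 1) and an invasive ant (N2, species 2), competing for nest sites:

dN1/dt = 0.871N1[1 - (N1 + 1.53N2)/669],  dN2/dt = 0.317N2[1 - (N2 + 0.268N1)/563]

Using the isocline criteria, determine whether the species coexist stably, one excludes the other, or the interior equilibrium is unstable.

species 2 excludes species 1

Compare the nullcline intercepts: K1/α12 = 669/1.53 = 437 < K2 = 563; K2/α21 = 563/0.268 = 2100 > K1 = 669.
Since the inequalities point opposite ways, species 2 can invade but species 1 cannot.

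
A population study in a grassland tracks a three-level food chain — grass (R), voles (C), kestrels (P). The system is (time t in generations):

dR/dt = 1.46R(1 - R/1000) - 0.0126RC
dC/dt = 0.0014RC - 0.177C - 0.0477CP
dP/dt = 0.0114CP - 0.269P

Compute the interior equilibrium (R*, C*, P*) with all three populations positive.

R* ≈ 796, C* ≈ 23.6, P* ≈ 19.7

From dP/dt = 0: 0.0114C* = 0.269, so C* = 23.6.
From dR/dt = 0: 1.46(1 - R*/1000) = 0.0126·23.6, giving R* = 1000·(1 - 0.204) = 796.
From dC/dt = 0: 0.0014·796 - 0.177 = 0.0477P*, so P* = 0.938/0.0477 = 19.7.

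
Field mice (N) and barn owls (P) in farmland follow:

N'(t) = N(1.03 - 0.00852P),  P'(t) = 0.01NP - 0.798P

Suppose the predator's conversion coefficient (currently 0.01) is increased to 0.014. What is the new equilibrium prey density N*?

At the interior fixed point, setting dP/dt = 0 with P > 0 fixes N* = (predator death rate)/(NP coefficient) — independent of the other coefficients.
With the change, N* = 0.798/0.014 = 57; it falls from 79.8.

N* ≈ 57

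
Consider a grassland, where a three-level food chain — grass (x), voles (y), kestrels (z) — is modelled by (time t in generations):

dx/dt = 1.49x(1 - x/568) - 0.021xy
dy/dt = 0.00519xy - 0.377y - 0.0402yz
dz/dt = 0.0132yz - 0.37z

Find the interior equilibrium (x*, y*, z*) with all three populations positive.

x* ≈ 344, y* ≈ 28, z* ≈ 35

From dz/dt = 0: 0.0132y* = 0.37, so y* = 28.
From dx/dt = 0: 1.49(1 - x*/568) = 0.021·28, giving x* = 568·(1 - 0.395) = 344.
From dy/dt = 0: 0.00519·344 - 0.377 = 0.0402z*, so z* = 1.41/0.0402 = 35.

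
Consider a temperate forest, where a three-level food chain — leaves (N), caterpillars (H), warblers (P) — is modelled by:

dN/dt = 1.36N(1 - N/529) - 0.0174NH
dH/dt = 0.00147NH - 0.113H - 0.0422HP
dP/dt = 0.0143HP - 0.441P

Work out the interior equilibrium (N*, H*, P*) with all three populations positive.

N* ≈ 320, H* ≈ 30.8, P* ≈ 8.48

From dP/dt = 0: 0.0143H* = 0.441, so H* = 30.8.
From dN/dt = 0: 1.36(1 - N*/529) = 0.0174·30.8, giving N* = 529·(1 - 0.395) = 320.
From dH/dt = 0: 0.00147·320 - 0.113 = 0.0422P*, so P* = 0.358/0.0422 = 8.48.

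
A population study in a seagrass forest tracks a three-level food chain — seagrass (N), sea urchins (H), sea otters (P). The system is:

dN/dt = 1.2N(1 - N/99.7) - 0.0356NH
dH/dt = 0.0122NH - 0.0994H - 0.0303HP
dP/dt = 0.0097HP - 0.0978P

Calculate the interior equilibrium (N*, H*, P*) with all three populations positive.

From dP/dt = 0: 0.0097H* = 0.0978, so H* = 10.1.
From dN/dt = 0: 1.2(1 - N*/99.7) = 0.0356·10.1, giving N* = 99.7·(1 - 0.299) = 69.9.
From dH/dt = 0: 0.0122·69.9 - 0.0994 = 0.0303P*, so P* = 0.753/0.0303 = 24.9.

N* ≈ 69.9, H* ≈ 10.1, P* ≈ 24.9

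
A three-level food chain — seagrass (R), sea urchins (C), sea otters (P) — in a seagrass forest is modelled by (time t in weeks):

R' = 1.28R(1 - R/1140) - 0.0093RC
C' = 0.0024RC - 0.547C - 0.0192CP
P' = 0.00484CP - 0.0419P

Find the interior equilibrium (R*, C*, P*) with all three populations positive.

R* ≈ 1070, C* ≈ 8.66, P* ≈ 105

From dP/dt = 0: 0.00484C* = 0.0419, so C* = 8.66.
From dR/dt = 0: 1.28(1 - R*/1140) = 0.0093·8.66, giving R* = 1140·(1 - 0.0629) = 1070.
From dC/dt = 0: 0.0024·1070 - 0.547 = 0.0192P*, so P* = 2.02/0.0192 = 105.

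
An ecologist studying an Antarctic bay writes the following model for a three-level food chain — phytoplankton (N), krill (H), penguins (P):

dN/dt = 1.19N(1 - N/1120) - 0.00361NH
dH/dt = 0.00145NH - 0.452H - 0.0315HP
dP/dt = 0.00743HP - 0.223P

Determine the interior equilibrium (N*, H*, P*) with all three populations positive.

N* ≈ 1020, H* ≈ 30, P* ≈ 32.5

From dP/dt = 0: 0.00743H* = 0.223, so H* = 30.
From dN/dt = 0: 1.19(1 - N*/1120) = 0.00361·30, giving N* = 1120·(1 - 0.091) = 1020.
From dH/dt = 0: 0.00145·1020 - 0.452 = 0.0315P*, so P* = 1.02/0.0315 = 32.5.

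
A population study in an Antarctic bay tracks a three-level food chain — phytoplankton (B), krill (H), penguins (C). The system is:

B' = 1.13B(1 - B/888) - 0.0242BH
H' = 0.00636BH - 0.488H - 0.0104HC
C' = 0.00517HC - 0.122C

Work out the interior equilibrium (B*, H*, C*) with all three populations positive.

From dC/dt = 0: 0.00517H* = 0.122, so H* = 23.6.
From dB/dt = 0: 1.13(1 - B*/888) = 0.0242·23.6, giving B* = 888·(1 - 0.505) = 439.
From dH/dt = 0: 0.00636·439 - 0.488 = 0.0104C*, so C* = 2.31/0.0104 = 222.

B* ≈ 439, H* ≈ 23.6, C* ≈ 222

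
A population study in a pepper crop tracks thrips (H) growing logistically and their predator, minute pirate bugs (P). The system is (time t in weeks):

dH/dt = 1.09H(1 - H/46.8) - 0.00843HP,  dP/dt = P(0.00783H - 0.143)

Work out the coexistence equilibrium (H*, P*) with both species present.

H* ≈ 18.3, P* ≈ 78.8

From dP/dt = 0 with P > 0: 0.00783H* = 0.143, so H* = 18.3.
Substitute into dH/dt = 0: 1.09(1 - 18.3/46.8) = 0.00843P*.
The bracket is 0.61, giving P* = 0.665/0.00843 = 78.8.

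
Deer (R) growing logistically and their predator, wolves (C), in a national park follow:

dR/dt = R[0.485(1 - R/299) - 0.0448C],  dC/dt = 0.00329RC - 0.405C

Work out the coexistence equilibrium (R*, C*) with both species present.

R* ≈ 123, C* ≈ 6.37

From dC/dt = 0 with C > 0: 0.00329R* = 0.405, so R* = 123.
Substitute into dR/dt = 0: 0.485(1 - 123/299) = 0.0448C*.
The bracket is 0.588, giving C* = 0.285/0.0448 = 6.37.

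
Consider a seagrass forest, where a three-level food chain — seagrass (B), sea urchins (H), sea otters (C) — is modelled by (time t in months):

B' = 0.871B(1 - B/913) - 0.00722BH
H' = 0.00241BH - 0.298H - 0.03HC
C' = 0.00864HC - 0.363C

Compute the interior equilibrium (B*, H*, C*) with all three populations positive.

From dC/dt = 0: 0.00864H* = 0.363, so H* = 42.
From dB/dt = 0: 0.871(1 - B*/913) = 0.00722·42, giving B* = 913·(1 - 0.348) = 595.
From dH/dt = 0: 0.00241·595 - 0.298 = 0.03C*, so C* = 1.14/0.03 = 37.9.

B* ≈ 595, H* ≈ 42, C* ≈ 37.9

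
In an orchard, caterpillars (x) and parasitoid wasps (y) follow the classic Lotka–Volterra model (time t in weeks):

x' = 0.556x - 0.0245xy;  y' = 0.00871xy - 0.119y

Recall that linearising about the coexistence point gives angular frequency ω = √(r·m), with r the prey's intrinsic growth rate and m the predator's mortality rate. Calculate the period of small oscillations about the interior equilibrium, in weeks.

T ≈ 24.4 weeks

Here r = 0.556 and m = 0.119, so r·m = 0.0662.
ω = √0.0662 = 0.257 per week, hence T = 2π/ω ≈ 24.4 weeks.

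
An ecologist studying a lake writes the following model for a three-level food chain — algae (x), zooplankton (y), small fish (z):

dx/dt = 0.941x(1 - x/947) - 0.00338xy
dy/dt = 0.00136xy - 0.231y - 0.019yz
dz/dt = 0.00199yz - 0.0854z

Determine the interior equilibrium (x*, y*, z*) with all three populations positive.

From dz/dt = 0: 0.00199y* = 0.0854, so y* = 42.9.
From dx/dt = 0: 0.941(1 - x*/947) = 0.00338·42.9, giving x* = 947·(1 - 0.154) = 801.
From dy/dt = 0: 0.00136·801 - 0.231 = 0.019z*, so z* = 0.858/0.019 = 45.2.

x* ≈ 801, y* ≈ 42.9, z* ≈ 45.2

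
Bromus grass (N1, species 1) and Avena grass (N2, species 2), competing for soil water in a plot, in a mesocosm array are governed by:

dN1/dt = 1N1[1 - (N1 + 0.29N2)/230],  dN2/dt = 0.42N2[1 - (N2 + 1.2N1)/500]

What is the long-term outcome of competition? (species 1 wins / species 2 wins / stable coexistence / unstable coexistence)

stable coexistence

Compare the nullcline intercepts: K1/α12 = 230/0.29 = 793 > K2 = 500; K2/α21 = 500/1.2 = 417 > K1 = 230.
Since both inequalities hold, each species can invade when rare, so the interior equilibrium is stable.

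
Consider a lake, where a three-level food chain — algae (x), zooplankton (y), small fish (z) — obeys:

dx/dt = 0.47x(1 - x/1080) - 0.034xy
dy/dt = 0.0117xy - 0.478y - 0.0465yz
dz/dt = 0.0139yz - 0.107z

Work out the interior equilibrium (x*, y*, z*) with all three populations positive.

From dz/dt = 0: 0.0139y* = 0.107, so y* = 7.7.
From dx/dt = 0: 0.47(1 - x*/1080) = 0.034·7.7, giving x* = 1080·(1 - 0.557) = 479.
From dy/dt = 0: 0.0117·479 - 0.478 = 0.0465z*, so z* = 5.12/0.0465 = 110.

x* ≈ 479, y* ≈ 7.7, z* ≈ 110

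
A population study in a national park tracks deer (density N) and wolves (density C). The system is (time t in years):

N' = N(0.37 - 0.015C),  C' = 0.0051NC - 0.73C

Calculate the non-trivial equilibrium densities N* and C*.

Set dC/dt = 0 with C > 0: 0.0051N - 0.73 = 0, so N* = 0.73/0.0051 = 143.
Set dN/dt = 0 with N > 0: 0.37 - 0.015C = 0, so C* = 0.37/0.015 = 24.7.

N* ≈ 143, C* ≈ 24.7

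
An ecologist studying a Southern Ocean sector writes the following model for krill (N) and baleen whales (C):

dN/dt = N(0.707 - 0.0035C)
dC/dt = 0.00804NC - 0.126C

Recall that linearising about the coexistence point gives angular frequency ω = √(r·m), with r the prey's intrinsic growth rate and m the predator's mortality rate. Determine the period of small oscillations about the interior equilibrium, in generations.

T ≈ 21.1 generations

Here r = 0.707 and m = 0.126, so r·m = 0.0891.
ω = √0.0891 = 0.298 per generation, hence T = 2π/ω ≈ 21.1 generations.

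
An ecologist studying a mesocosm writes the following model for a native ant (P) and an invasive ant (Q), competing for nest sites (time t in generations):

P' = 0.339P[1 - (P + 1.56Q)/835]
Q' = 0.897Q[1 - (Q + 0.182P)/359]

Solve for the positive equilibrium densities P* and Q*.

Setting both brackets to zero gives the nullclines P + 1.56Q = 835 and 0.182P + Q = 359.
Substituting Q = 359 - 0.182P into the first: P(1 - 1.56·0.182) = 835 - 1.56·359.
So P* = 275/0.716 = 384, and then Q* = 359 - 0.182·384 = 289.

P* ≈ 384, Q* ≈ 289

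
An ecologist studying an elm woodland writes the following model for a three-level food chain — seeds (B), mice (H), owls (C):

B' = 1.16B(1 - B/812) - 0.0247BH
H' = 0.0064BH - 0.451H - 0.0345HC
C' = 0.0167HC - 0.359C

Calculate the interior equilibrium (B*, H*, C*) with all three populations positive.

From dC/dt = 0: 0.0167H* = 0.359, so H* = 21.5.
From dB/dt = 0: 1.16(1 - B*/812) = 0.0247·21.5, giving B* = 812·(1 - 0.458) = 440.
From dH/dt = 0: 0.0064·440 - 0.451 = 0.0345C*, so C* = 2.37/0.0345 = 68.6.

B* ≈ 440, H* ≈ 21.5, C* ≈ 68.6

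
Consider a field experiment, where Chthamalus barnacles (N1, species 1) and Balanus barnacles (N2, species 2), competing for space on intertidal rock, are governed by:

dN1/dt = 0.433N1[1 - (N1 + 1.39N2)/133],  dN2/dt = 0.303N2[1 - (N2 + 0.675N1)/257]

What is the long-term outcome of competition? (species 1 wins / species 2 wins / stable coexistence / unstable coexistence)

species 2 excludes species 1

Compare the nullcline intercepts: K1/α12 = 133/1.39 = 95.7 < K2 = 257; K2/α21 = 257/0.675 = 381 > K1 = 133.
Since the inequalities point opposite ways, species 2 can invade but species 1 cannot.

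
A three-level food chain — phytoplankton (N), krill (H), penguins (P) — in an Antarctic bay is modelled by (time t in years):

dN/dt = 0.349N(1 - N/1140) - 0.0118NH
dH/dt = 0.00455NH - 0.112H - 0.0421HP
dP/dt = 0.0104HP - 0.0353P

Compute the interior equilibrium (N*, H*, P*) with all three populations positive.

N* ≈ 1010, H* ≈ 3.39, P* ≈ 106

From dP/dt = 0: 0.0104H* = 0.0353, so H* = 3.39.
From dN/dt = 0: 0.349(1 - N*/1140) = 0.0118·3.39, giving N* = 1140·(1 - 0.115) = 1010.
From dH/dt = 0: 0.00455·1010 - 0.112 = 0.0421P*, so P* = 4.48/0.0421 = 106.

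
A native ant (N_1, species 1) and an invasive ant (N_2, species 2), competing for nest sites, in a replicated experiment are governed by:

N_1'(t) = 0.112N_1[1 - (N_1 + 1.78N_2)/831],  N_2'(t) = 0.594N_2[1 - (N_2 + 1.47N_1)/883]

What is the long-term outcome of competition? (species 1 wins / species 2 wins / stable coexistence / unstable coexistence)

Compare the nullcline intercepts: K1/α12 = 831/1.78 = 467 < K2 = 883; K2/α21 = 883/1.47 = 601 < K1 = 831.
Since both are reversed, neither can invade when rare; the interior point is a saddle.

unstable coexistence (outcome depends on initial conditions)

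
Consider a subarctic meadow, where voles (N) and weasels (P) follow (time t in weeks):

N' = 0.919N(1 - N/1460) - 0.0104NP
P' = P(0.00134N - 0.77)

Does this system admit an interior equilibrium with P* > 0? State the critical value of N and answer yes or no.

Threshold N = 575; K > 575, so yes, the predator persists.

The predator equation gives dP/dt > 0 only when N > 0.77/0.00134 = 575.
Without the predator, N → K = 1460. Since 1460 > 575, the predator can invade and persist.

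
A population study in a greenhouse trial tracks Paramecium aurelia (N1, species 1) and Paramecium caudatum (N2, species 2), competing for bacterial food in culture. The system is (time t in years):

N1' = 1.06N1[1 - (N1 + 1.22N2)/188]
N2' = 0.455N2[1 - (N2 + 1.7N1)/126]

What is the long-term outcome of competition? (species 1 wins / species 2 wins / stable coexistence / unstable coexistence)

species 1 excludes species 2

Compare the nullcline intercepts: K1/α12 = 188/1.22 = 154 > K2 = 126; K2/α21 = 126/1.7 = 74.1 < K1 = 188.
Since the inequalities point opposite ways, species 1 can invade but species 2 cannot.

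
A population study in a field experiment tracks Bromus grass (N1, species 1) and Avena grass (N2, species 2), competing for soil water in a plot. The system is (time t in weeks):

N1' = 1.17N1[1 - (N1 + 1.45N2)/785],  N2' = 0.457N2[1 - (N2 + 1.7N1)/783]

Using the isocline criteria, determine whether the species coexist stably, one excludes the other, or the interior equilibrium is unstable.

unstable coexistence (outcome depends on initial conditions)

Compare the nullcline intercepts: K1/α12 = 785/1.45 = 541 < K2 = 783; K2/α21 = 783/1.7 = 461 < K1 = 785.
Since both are reversed, neither can invade when rare; the interior point is a saddle.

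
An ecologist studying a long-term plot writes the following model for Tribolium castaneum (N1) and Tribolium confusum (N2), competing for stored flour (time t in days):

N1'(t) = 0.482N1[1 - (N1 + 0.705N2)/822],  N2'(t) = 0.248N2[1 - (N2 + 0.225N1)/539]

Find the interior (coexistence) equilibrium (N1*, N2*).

N1* ≈ 525, N2* ≈ 421

Setting both brackets to zero gives the nullclines N1 + 0.705N2 = 822 and 0.225N1 + N2 = 539.
Substituting N2 = 539 - 0.225N1 into the first: N1(1 - 0.705·0.225) = 822 - 0.705·539.
So N1* = 442/0.841 = 525, and then N2* = 539 - 0.225·525 = 421.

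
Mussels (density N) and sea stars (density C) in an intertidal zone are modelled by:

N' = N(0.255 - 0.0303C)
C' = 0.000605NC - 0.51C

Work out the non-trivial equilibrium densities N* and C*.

N* ≈ 843, C* ≈ 8.42

Set dC/dt = 0 with C > 0: 0.000605N - 0.51 = 0, so N* = 0.51/0.000605 = 843.
Set dN/dt = 0 with N > 0: 0.255 - 0.0303C = 0, so C* = 0.255/0.0303 = 8.42.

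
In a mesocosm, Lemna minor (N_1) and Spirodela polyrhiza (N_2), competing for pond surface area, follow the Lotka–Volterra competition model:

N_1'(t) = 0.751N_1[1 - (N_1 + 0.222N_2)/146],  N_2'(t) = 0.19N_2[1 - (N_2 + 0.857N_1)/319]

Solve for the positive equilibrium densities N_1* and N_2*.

Setting both brackets to zero gives the nullclines N_1 + 0.222N_2 = 146 and 0.857N_1 + N_2 = 319.
Substituting N_2 = 319 - 0.857N_1 into the first: N_1(1 - 0.222·0.857) = 146 - 0.222·319.
So N_1* = 75.2/0.81 = 92.8, and then N_2* = 319 - 0.857·92.8 = 239.

N_1* ≈ 92.8, N_2* ≈ 239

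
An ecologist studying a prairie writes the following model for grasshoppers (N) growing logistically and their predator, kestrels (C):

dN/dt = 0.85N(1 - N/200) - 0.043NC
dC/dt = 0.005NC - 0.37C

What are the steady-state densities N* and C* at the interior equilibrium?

N* ≈ 74, C* ≈ 12.5

From dC/dt = 0 with C > 0: 0.005N* = 0.37, so N* = 74.
Substitute into dN/dt = 0: 0.85(1 - 74/200) = 0.043C*.
The bracket is 0.63, giving C* = 0.535/0.043 = 12.5.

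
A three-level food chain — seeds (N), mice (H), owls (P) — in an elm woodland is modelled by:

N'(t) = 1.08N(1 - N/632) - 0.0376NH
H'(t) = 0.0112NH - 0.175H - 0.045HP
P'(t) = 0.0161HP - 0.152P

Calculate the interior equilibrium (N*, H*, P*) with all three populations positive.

N* ≈ 424, H* ≈ 9.44, P* ≈ 102

From dP/dt = 0: 0.0161H* = 0.152, so H* = 9.44.
From dN/dt = 0: 1.08(1 - N*/632) = 0.0376·9.44, giving N* = 632·(1 - 0.329) = 424.
From dH/dt = 0: 0.0112·424 - 0.175 = 0.045P*, so P* = 4.58/0.045 = 102.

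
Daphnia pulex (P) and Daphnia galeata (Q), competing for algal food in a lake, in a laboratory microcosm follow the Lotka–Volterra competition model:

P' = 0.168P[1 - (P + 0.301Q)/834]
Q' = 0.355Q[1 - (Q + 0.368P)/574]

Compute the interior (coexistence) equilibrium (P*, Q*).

P* ≈ 744, Q* ≈ 300

Setting both brackets to zero gives the nullclines P + 0.301Q = 834 and 0.368P + Q = 574.
Substituting Q = 574 - 0.368P into the first: P(1 - 0.301·0.368) = 834 - 0.301·574.
So P* = 661/0.889 = 744, and then Q* = 574 - 0.368·744 = 300.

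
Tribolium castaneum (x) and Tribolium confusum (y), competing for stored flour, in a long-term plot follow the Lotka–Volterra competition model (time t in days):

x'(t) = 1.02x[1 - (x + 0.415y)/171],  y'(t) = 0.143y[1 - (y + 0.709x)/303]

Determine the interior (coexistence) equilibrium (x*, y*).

x* ≈ 64.1, y* ≈ 258

Setting both brackets to zero gives the nullclines x + 0.415y = 171 and 0.709x + y = 303.
Substituting y = 303 - 0.709x into the first: x(1 - 0.415·0.709) = 171 - 0.415·303.
So x* = 45.3/0.706 = 64.1, and then y* = 303 - 0.709·64.1 = 258.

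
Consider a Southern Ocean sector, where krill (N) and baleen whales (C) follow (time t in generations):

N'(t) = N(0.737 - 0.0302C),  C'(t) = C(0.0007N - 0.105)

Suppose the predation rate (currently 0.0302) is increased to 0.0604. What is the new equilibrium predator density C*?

At the interior fixed point, setting dN/dt = 0 with N > 0 fixes C* = (prey growth rate)/(NC coefficient) — independent of the other coefficients.
With the change, C* = 0.737/0.0604 = 12.2; it falls from 24.4.

C* ≈ 12.2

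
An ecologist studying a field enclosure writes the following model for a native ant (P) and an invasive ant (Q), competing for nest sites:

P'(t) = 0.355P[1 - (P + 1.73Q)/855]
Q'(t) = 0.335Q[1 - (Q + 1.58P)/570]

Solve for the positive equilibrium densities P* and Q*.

P* ≈ 75.6, Q* ≈ 451

Setting both brackets to zero gives the nullclines P + 1.73Q = 855 and 1.58P + Q = 570.
Substituting Q = 570 - 1.58P into the first: P(1 - 1.73·1.58) = 855 - 1.73·570.
So P* = -131/-1.73 = 75.6, and then Q* = 570 - 1.58·75.6 = 451.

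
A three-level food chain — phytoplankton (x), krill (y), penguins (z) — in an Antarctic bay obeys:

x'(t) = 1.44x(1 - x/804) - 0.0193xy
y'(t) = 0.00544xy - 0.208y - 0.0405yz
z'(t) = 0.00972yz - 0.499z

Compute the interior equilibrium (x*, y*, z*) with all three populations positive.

x* ≈ 251, y* ≈ 51.3, z* ≈ 28.6

From dz/dt = 0: 0.00972y* = 0.499, so y* = 51.3.
From dx/dt = 0: 1.44(1 - x*/804) = 0.0193·51.3, giving x* = 804·(1 - 0.688) = 251.
From dy/dt = 0: 0.00544·251 - 0.208 = 0.0405z*, so z* = 1.16/0.0405 = 28.6.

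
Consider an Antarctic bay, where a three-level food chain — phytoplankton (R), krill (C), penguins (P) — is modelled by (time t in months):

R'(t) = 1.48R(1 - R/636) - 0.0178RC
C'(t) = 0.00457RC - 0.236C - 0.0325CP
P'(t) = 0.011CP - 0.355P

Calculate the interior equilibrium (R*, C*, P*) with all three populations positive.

From dP/dt = 0: 0.011C* = 0.355, so C* = 32.3.
From dR/dt = 0: 1.48(1 - R*/636) = 0.0178·32.3, giving R* = 636·(1 - 0.388) = 389.
From dC/dt = 0: 0.00457·389 - 0.236 = 0.0325P*, so P* = 1.54/0.0325 = 47.5.

R* ≈ 389, C* ≈ 32.3, P* ≈ 47.5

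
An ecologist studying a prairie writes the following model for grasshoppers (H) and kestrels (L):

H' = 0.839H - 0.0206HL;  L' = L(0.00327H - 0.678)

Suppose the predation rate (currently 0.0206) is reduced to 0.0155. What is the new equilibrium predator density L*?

L* ≈ 54.1

At the interior fixed point, setting dH/dt = 0 with H > 0 fixes L* = (prey growth rate)/(HL coefficient) — independent of the other coefficients.
With the change, L* = 0.839/0.0155 = 54.1; it rises from 40.7.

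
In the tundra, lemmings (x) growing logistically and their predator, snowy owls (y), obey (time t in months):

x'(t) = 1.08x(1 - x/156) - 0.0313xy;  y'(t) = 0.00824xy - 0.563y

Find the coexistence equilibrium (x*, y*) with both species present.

From dy/dt = 0 with y > 0: 0.00824x* = 0.563, so x* = 68.3.
Substitute into dx/dt = 0: 1.08(1 - 68.3/156) = 0.0313y*.
The bracket is 0.562, giving y* = 0.607/0.0313 = 19.4.

x* ≈ 68.3, y* ≈ 19.4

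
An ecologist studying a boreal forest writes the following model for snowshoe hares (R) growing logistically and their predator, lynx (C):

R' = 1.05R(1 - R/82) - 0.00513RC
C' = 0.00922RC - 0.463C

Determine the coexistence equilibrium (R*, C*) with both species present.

From dC/dt = 0 with C > 0: 0.00922R* = 0.463, so R* = 50.2.
Substitute into dR/dt = 0: 1.05(1 - 50.2/82) = 0.00513C*.
The bracket is 0.388, giving C* = 0.407/0.00513 = 79.3.

R* ≈ 50.2, C* ≈ 79.3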